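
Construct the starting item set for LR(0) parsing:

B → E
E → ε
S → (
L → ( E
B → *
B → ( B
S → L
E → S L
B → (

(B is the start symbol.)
{ [B → . ( B], [B → . (], [B → . *], [B → . E], [B' → . B], [E → . S L], [E → .], [L → . ( E], [S → . (], [S → . L] }

First, augment the grammar with B' → B
I₀ = CLOSURE({ [B' → . B] }):
  [B' → . B] has the dot before B: add [B → . E], [B → . *], [B → . ( B], [B → . (]
  [B → . E] has the dot before E: add [E → .], [E → . S L]
  [E → . S L] has the dot before S: add [S → . (], [S → . L]
  [S → . L] has the dot before L: add [L → . ( E]
No further items can be added.

I₀ = { [B → . ( B], [B → . (], [B → . *], [B → . E], [B' → . B], [E → . S L], [E → .], [L → . ( E], [S → . (], [S → . L] }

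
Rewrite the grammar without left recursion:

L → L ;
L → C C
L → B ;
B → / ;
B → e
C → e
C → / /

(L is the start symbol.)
L → C C L'
L → B ; L'
L' → ; L'
L' → ε
B → / ;
B → e
C → e
C → / /

L is directly left-recursive. The standard transformation for
  A → A α₁ | ... | A α_m | β₁ | ... | β_n
is
  A  → β₁ A' | ... | β_n A'
  A' → α₁ A' | ... | α_m A' | ε

L → C C becomes L → C C L'
L → B ; becomes L → B ; L'
L → L ; becomes L' → ; L'
Add L' → ε

Productions for other non-terminals are unchanged:
  B → / ;
  B → e
  C → e
  C → / /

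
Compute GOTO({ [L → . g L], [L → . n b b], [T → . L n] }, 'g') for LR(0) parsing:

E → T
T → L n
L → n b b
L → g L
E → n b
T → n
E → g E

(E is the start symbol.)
{ [L → . g L], [L → . n b b], [L → g . L] }

GOTO(I, 'g') = CLOSURE({ [A → αX.β] : [A → α.Xβ] ∈ I, X = 'g' })

Items with dot before 'g', with the dot advanced:
  [L → . g L] → [L → g . L]
Closure of the advanced items:
  [L → g . L] has the dot before L: add [L → . n b b], [L → . g L]

GOTO = { [L → . g L], [L → . n b b], [L → g . L] }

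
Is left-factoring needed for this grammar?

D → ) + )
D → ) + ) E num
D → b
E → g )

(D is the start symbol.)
Left-factoring is needed when two productions for the same non-terminal
share a common prefix on the right-hand side.

Productions for D:
  D → ) + )
  D → ) + ) E num
  D → b

Found common prefix ') + )' in productions for D

Answer: Yes, D has productions with common prefix ') + )'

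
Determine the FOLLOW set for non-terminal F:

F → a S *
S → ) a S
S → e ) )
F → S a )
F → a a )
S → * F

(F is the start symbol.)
{ $, '*', 'a' }

To compute FOLLOW(F), find every occurrence of F on a right-hand side N → α F β: add FIRST(β) \ {ε}, and if β is empty or nullable also add FOLLOW(N). Iterate to a fixed point.

F is the start symbol, so $ ∈ FOLLOW(F).
In S → * F: F is at the end, add FOLLOW(S)

The FOLLOW sets referred to above (computed the same way, to a fixed point):
  FOLLOW(S) = { '*', 'a' }

Taking the union: FOLLOW(F) = { $, '*', 'a' }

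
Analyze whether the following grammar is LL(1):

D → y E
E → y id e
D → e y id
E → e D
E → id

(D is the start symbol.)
A grammar is LL(1) if for each non-terminal N with multiple productions, the predict sets of those productions are pairwise disjoint, where PREDICT(N → α) = (FIRST(α) \ {ε}) ∪ (FOLLOW(N) if α ⇒* ε).

For D:
  PREDICT(D → y E) = { 'y' }
  PREDICT(D → e y id) = { 'e' }
For E:
  PREDICT(E → y id e) = { 'y' }
  PREDICT(E → e D) = { 'e' }
  PREDICT(E → id) = { 'id' }

All predict sets are disjoint. The grammar IS LL(1).

Answer: Yes, the grammar is LL(1).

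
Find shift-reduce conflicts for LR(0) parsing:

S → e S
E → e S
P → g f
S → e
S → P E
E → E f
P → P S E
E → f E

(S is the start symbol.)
A shift-reduce conflict occurs when an LR(0) state has both:
  - a complete (reduce) item [A → α .] (dot at the end), and
  - a shift item [B → β . c γ] (dot before a terminal).

Augment with S' → S and build the canonical LR(0) collection (I0 = CLOSURE({[S' → . S]}), then GOTO on every symbol after a dot until no new states appear). It has 17 states:
  I0: { [P → . P S E], [P → . g f], [S → . P E], [S → . e S], [S → . e], [S' → . S] }  — shift
  I1: { [E → . E f], [E → . e S], [E → . f E], [P → . P S E], [P → . g f], [P → P . S E], [S → . P E], [S → . e S], [S → . e], [S → P . E] }  — shift
  I2: { [S' → S .] }  — accept
  I3: { [P → . P S E], [P → . g f], [S → . P E], [S → . e S], [S → . e], [S → e . S], [S → e .] }  — shift, reduce
  I4: { [P → g . f] }  — shift
  I5: { [P → g f .] }  — reduce
  I6: { [S → e S .] }  — reduce
  I7: { [E → E . f], [S → P E .] }  — shift, reduce
  I8: { [E → . E f], [E → . e S], [E → . f E], [P → P S . E] }  — shift
  I9: { [E → e . S], [P → . P S E], [P → . g f], [S → . P E], [S → . e S], [S → . e], [S → e . S], [S → e .] }  — shift, reduce
  I10: { [E → . E f], [E → . e S], [E → . f E], [E → f . E] }  — shift
  I11: { [E → E . f], [E → f E .] }  — shift, reduce
  I12: { [E → e . S], [P → . P S E], [P → . g f], [S → . P E], [S → . e S], [S → . e] }  — shift
  I13: { [E → e S .] }  — reduce
  I14: { [E → E f .] }  — reduce
  I15: { [E → e S .], [S → e S .] }  — 2 reduces
  I16: { [E → E . f], [P → P S E .] }  — shift, reduce

I3 contains reduce item [S → e .] and shift items [P → . g f], [S → . e], [S → . e S] — shift-reduce conflict.
I7 contains reduce item [S → P E .] and shift item [E → E . f] — shift-reduce conflict.
I9 contains reduce item [S → e .] and shift items [P → . g f], [S → . e], [S → . e S] — shift-reduce conflict.
I11 contains reduce item [E → f E .] and shift item [E → E . f] — shift-reduce conflict.
I16 contains reduce item [P → P S E .] and shift item [E → E . f] — shift-reduce conflict.

Answer: Yes — I3: [S → e .] vs [P → . g f]; I7: [S → P E .] vs [E → E . f]; I9: [S → e .] vs [P → . g f]; I11: [E → f E .] vs [E → E . f]; I16: [P → P S E .] vs [E → E . f]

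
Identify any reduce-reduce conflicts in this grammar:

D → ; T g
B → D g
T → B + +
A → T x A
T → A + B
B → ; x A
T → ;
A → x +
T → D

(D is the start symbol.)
No reduce-reduce conflicts

A reduce-reduce conflict occurs when an LR(0) state has two complete items [A → α .] and [B → β .] — both call for a reduction, and with no lookahead the parser cannot choose between them.

Augment with D' → D and build the canonical LR(0) collection (I0 = CLOSURE({[D' → . D]}), then GOTO on every symbol after a dot until no new states appear). It has 23 states:
  I0: { [D → . ; T g], [D' → . D] }  — shift
  I1: { [A → . T x A], [A → . x +], [B → . ; x A], [B → . D g], [D → . ; T g], [D → ; . T g], [T → . ;], [T → . A + B], [T → . B + +], [T → . D] }  — shift
  I2: { [D' → D .] }  — accept
  I3: { [A → . T x A], [A → . x +], [B → . ; x A], [B → . D g], [B → ; . x A], [D → . ; T g], [D → ; . T g], [T → . ;], [T → . A + B], [T → . B + +], [T → . D], [T → ; .] }  — shift, reduce
  I4: { [T → A . + B] }  — shift
  I5: { [T → B . + +] }  — shift
  I6: { [B → D . g], [T → D .] }  — shift, reduce
  I7: { [A → T . x A], [D → ; T . g] }  — shift
  I8: { [A → x . +] }  — shift
  I9: { [A → x + .] }  — reduce
  I10: { [D → ; T g .] }  — reduce
  I11: { [A → . T x A], [A → . x +], [A → T x . A], [B → . ; x A], [B → . D g], [D → . ; T g], [T → . ;], [T → . A + B], [T → . B + +], [T → . D] }  — shift
  I12: { [A → T x A .], [T → A . + B] }  — shift, reduce
  I13: { [A → T . x A] }  — shift
  I14: { [B → . ; x A], [B → . D g], [D → . ; T g], [T → A + . B] }  — shift
  I15: { [A → . T x A], [A → . x +], [B → . ; x A], [B → . D g], [B → ; . x A], [D → . ; T g], [D → ; . T g], [T → . ;], [T → . A + B], [T → . B + +], [T → . D] }  — shift
  I16: { [T → A + B .] }  — reduce
  I17: { [B → D . g] }  — shift
  I18: { [B → D g .] }  — reduce
  I19: { [A → . T x A], [A → . x +], [A → x . +], [B → . ; x A], [B → . D g], [B → ; x . A], [D → . ; T g], [T → . ;], [T → . A + B], [T → . B + +], [T → . D] }  — shift
  I20: { [B → ; x A .], [T → A . + B] }  — shift, reduce
  I21: { [T → B + . +] }  — shift
  I22: { [T → B + + .] }  — reduce

No state contains more than one complete item.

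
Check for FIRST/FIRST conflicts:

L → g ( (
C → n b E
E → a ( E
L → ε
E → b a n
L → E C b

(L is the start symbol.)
FIRST sets of the non-terminals at (or reachable through a nullable prefix from) the front of some alternative:
  FIRST(E) = { 'a', 'b' }

Productions for L:
  L → g ( (: FIRST = { 'g' }
  L → ε: FIRST = { ε }
  L → E C b: FIRST = { 'a', 'b' }
Productions for E:
  E → a ( E: FIRST = { 'a' }
  E → b a n: FIRST = { 'b' }
C has only one production, so no FIRST/FIRST conflict is possible there.

All alternatives of each non-terminal have pairwise disjoint FIRST sets.

Answer: No FIRST/FIRST conflicts.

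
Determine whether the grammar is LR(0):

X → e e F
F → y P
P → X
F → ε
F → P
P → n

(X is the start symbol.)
Augment with X' → X and build the canonical LR(0) collection (I0 = CLOSURE({[X' → . X]}), then GOTO on every symbol after a dot until no new states appear). It has 10 states:
  I0: { [X → . e e F], [X' → . X] }  — shift
  I1: { [X' → X .] }  — accept
  I2: { [X → e . e F] }  — shift
  I3: { [F → . P], [F → . y P], [F → .], [P → . X], [P → . n], [X → . e e F], [X → e e . F] }  — shift, reduce
  I4: { [X → e e F .] }  — reduce
  I5: { [F → P .] }  — reduce
  I6: { [P → X .] }  — reduce
  I7: { [P → n .] }  — reduce
  I8: { [F → y . P], [P → . X], [P → . n], [X → . e e F] }  — shift
  I9: { [F → y P .] }  — reduce

Conflict in state I3:
  Shift-reduce conflict between [F → .] and [F → . y P]
So the grammar is NOT LR(0).

Answer: No. Shift-reduce conflict between [F → .] and [F → . y P]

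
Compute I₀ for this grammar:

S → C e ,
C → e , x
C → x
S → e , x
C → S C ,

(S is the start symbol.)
First, augment the grammar with S' → S
I₀ = CLOSURE({ [S' → . S] }):
  [S' → . S] has the dot before S: add [S → . C e ,], [S → . e , x]
  [S → . C e ,] has the dot before C: add [C → . e , x], [C → . x], [C → . S C ,]
No further items can be added.

I₀ = { [C → . S C ,], [C → . e , x], [C → . x], [S → . C e ,], [S → . e , x], [S' → . S] }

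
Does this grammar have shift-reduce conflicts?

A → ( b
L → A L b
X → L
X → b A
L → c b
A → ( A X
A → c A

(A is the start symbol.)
Augment with A' → A and build the canonical LR(0) collection (I0 = CLOSURE({[A' → . A]}), then GOTO on every symbol after a dot until no new states appear). It has 16 states:
  I0: { [A → . ( A X], [A → . ( b], [A → . c A], [A' → . A] }  — shift
  I1: { [A → ( . A X], [A → ( . b], [A → . ( A X], [A → . ( b], [A → . c A] }  — shift
  I2: { [A' → A .] }  — accept
  I3: { [A → . ( A X], [A → . ( b], [A → . c A], [A → c . A] }  — shift
  I4: { [A → c A .] }  — reduce
  I5: { [A → ( A . X], [A → . ( A X], [A → . ( b], [A → . c A], [L → . A L b], [L → . c b], [X → . L], [X → . b A] }  — shift
  I6: { [A → ( b .] }  — reduce
  I7: { [A → . ( A X], [A → . ( b], [A → . c A], [L → . A L b], [L → . c b], [L → A . L b] }  — shift
  I8: { [X → L .] }  — reduce
  I9: { [A → ( A X .] }  — reduce
  I10: { [A → . ( A X], [A → . ( b], [A → . c A], [X → b . A] }  — shift
  I11: { [A → . ( A X], [A → . ( b], [A → . c A], [A → c . A], [L → c . b] }  — shift
  I12: { [L → c b .] }  — reduce
  I13: { [X → b A .] }  — reduce
  I14: { [L → A L . b] }  — shift
  I15: { [L → A L b .] }  — reduce

No state contains both a complete item and a shift item.

Answer: No shift-reduce conflicts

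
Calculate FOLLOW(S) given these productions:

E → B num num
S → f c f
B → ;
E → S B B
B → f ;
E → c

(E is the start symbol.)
{ ';', 'f' }

In E → S B B: S is followed by B B, add FIRST(B B) \ {ε} = { ';', 'f' }

Taking the union: FOLLOW(S) = { ';', 'f' }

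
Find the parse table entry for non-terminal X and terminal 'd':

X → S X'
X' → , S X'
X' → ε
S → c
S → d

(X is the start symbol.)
X → S X'

To find M[X, 'd'], we find productions for X where 'd' is in the predict set (PREDICT(N → α) = (FIRST(α) \ {ε}) ∪ (FOLLOW(N) if α ⇒* ε)).

Relevant sets:
  FIRST(S) = { 'c', 'd' }

X → S X': PREDICT = { 'c', 'd' }
  'd' is in predict set, so this production goes in M[X, 'd']

M[X, 'd'] = X → S X'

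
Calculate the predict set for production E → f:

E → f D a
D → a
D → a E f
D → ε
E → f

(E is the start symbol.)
{ 'f' }

PREDICT(E → f) = (FIRST(RHS) \ {ε}) ∪ (FOLLOW(E) if ε ∈ FIRST(RHS), i.e. RHS ⇒* ε)
FIRST(f) = { 'f' }
ε ∉ FIRST(f), so FOLLOW(E) is not added.
PREDICT(E → f) = { 'f' }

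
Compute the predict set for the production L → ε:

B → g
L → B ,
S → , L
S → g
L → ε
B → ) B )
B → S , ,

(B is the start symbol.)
PREDICT(L → ε) = (FIRST(RHS) \ {ε}) ∪ (FOLLOW(L) if ε ∈ FIRST(RHS), i.e. RHS ⇒* ε)
The right-hand side is ε (FIRST(ε) = { ε }), so the predict set is FOLLOW(L) = { ',' }
PREDICT(L → ε) = { ',' }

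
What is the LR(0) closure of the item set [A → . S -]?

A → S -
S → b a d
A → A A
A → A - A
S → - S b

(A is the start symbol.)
{ [A → . S -], [S → . - S b], [S → . b a d] }

To compute CLOSURE, for each item [A → α.Bβ] where B is a non-terminal, add [B → .γ] for all productions B → γ; repeat for the newly added items until nothing changes.

Start with: [A → . S -]
  [A → . S -] has the dot before S: add [S → . b a d], [S → . - S b]
No further items can be added.

CLOSURE = { [A → . S -], [S → . - S b], [S → . b a d] }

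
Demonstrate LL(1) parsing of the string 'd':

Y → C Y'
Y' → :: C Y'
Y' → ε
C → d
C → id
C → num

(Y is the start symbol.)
Stack is shown with the top on the left.

Stack   Input  Action
---------------------
Y $     d $    output Y → C Y'
C Y' $  d $    output C → d
d Y' $  d $    match 'd'
Y' $    $      output Y' → ε
$       $      accept

The string is accepted.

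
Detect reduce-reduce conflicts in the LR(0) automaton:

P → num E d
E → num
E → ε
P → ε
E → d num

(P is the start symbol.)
A reduce-reduce conflict occurs when an LR(0) state has two complete items [A → α .] and [B → β .] — both call for a reduction, and with no lookahead the parser cannot choose between them.

Augment with P' → P and build the canonical LR(0) collection (I0 = CLOSURE({[P' → . P]}), then GOTO on every symbol after a dot until no new states appear). It has 8 states:
  I0: { [P → . num E d], [P → .], [P' → . P] }  — shift, reduce
  I1: { [P' → P .] }  — accept
  I2: { [E → . d num], [E → . num], [E → .], [P → num . E d] }  — shift, reduce
  I3: { [P → num E . d] }  — shift
  I4: { [E → d . num] }  — shift
  I5: { [E → num .] }  — reduce
  I6: { [E → d num .] }  — reduce
  I7: { [P → num E d .] }  — reduce

No state contains more than one complete item.

Answer: No reduce-reduce conflicts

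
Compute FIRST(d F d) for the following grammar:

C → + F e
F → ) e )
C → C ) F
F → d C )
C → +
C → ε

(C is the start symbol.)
{ 'd' }

To compute FIRST(d F d), process the symbols left to right:
Symbol d is a terminal. Add 'd' and stop.
FIRST(d F d) = { 'd' }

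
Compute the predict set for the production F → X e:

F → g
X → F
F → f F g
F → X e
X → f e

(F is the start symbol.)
PREDICT(F → X e) = (FIRST(RHS) \ {ε}) ∪ (FOLLOW(F) if ε ∈ FIRST(RHS), i.e. RHS ⇒* ε)
FIRST(X) = { 'f', 'g' }
FIRST(X e) = { 'f', 'g' }
ε ∉ FIRST(X e), so FOLLOW(F) is not added.
PREDICT(F → X e) = { 'f', 'g' }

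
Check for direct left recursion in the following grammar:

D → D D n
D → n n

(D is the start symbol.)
Yes, D is left-recursive

Direct left recursion occurs when N → N α for some non-terminal N (the right-hand side begins with the left-hand side itself).

D → D D n: LEFT RECURSIVE (starts with D)
D → n n: starts with n

The grammar has direct left recursion on: D.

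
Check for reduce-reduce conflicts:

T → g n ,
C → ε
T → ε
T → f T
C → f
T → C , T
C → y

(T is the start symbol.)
A reduce-reduce conflict occurs when an LR(0) state has two complete items [A → α .] and [B → β .] — both call for a reduction, and with no lookahead the parser cannot choose between them.

Augment with T' → T and build the canonical LR(0) collection (I0 = CLOSURE({[T' → . T]}), then GOTO on every symbol after a dot until no new states appear). It has 11 states:
  I0: { [C → . f], [C → . y], [C → .], [T → . C , T], [T → . f T], [T → . g n ,], [T → .], [T' → . T] }  — shift, 2 reduces
  I1: { [T → C . , T] }  — shift
  I2: { [T' → T .] }  — accept
  I3: { [C → . f], [C → . y], [C → .], [C → f .], [T → . C , T], [T → . f T], [T → . g n ,], [T → .], [T → f . T] }  — shift, 3 reduces
  I4: { [T → g . n ,] }  — shift
  I5: { [C → y .] }  — reduce
  I6: { [T → g n . ,] }  — shift
  I7: { [T → g n , .] }  — reduce
  I8: { [T → f T .] }  — reduce
  I9: { [C → . f], [C → . y], [C → .], [T → . C , T], [T → . f T], [T → . g n ,], [T → .], [T → C , . T] }  — shift, 2 reduces
  I10: { [T → C , T .] }  — reduce

I0 contains complete items [C → .], [T → .] — reduce-reduce conflict.
I3 contains complete items [C → .], [C → f .], [T → .] — reduce-reduce conflict.
I9 contains complete items [C → .], [T → .] — reduce-reduce conflict.

Answer: Yes — I0: [C → .] vs [T → .]; I3: [C → .] vs [C → f .]; I9: [C → .] vs [T → .]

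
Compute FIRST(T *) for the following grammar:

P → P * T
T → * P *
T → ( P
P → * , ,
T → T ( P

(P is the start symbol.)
{ '(', '*' }

FIRST sets of the non-terminals involved (from the grammar, by fixed-point iteration):
  FIRST(T) = { '(', '*' }

To compute FIRST(T *), process the symbols left to right:
Symbol T is a non-terminal. Add FIRST(T) \ {ε} = { '(', '*' }
T is not nullable (ε ∉ FIRST(T)), so stop here.
FIRST(T *) = { '(', '*' }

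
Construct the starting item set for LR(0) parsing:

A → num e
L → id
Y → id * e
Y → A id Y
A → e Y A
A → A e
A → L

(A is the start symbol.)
First, augment the grammar with A' → A
I₀ = CLOSURE({ [A' → . A] }):
  [A' → . A] has the dot before A: add [A → . num e], [A → . e Y A], [A → . A e], [A → . L]
  [A → . L] has the dot before L: add [L → . id]
No further items can be added.

I₀ = { [A → . A e], [A → . L], [A → . e Y A], [A → . num e], [A' → . A], [L → . id] }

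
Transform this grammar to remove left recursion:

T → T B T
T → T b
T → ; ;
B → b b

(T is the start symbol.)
T → ; ; T'
T' → B T T'
T' → b T'
T' → ε
B → b b

T is directly left-recursive. The standard transformation for
  A → A α₁ | ... | A α_m | β₁ | ... | β_n
is
  A  → β₁ A' | ... | β_n A'
  A' → α₁ A' | ... | α_m A' | ε

T → ; ; becomes T → ; ; T'
T → T B T becomes T' → B T T'
T → T b becomes T' → b T'
Add T' → ε

Productions for other non-terminals are unchanged:
  B → b b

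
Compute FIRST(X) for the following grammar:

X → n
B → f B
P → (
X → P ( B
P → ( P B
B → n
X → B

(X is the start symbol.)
{ '(', 'f', 'n' }

To compute FIRST(X), examine every production with X on the left-hand side, reading each right-hand side left to right until a non-nullable symbol is reached.

FIRST sets of the other non-terminals involved (by the same procedure, iterated to a fixed point):
  FIRST(P) = { '(' }
  FIRST(B) = { 'f', 'n' }

From X → n:
  - n is a terminal: add 'n' and stop
From X → P ( B:
  - P is a non-terminal: add FIRST(P) \ {ε} = { '(' }
    P is not nullable, so stop
From X → B:
  - B is a non-terminal: add FIRST(B) \ {ε} = { 'f', 'n' }
    B is not nullable, so stop

Collecting: FIRST(X) = { '(', 'f', 'n' }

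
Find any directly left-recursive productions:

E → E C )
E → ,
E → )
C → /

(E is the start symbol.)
E → E C ): LEFT RECURSIVE (starts with E)
E → ,: starts with ','
E → ): starts with ')'
C → /: starts with '/'

The grammar has direct left recursion on: E.

Answer: Yes, E is left-recursive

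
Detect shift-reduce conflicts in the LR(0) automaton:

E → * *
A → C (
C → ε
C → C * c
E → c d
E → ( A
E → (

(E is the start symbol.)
A shift-reduce conflict occurs when an LR(0) state has both:
  - a complete (reduce) item [A → α .] (dot at the end), and
  - a shift item [B → β . c γ] (dot before a terminal).

Augment with E' → E and build the canonical LR(0) collection (I0 = CLOSURE({[E' → . E]}), then GOTO on every symbol after a dot until no new states appear). It has 12 states:
  I0: { [E → . ( A], [E → . (], [E → . * *], [E → . c d], [E' → . E] }  — shift
  I1: { [A → . C (], [C → . C * c], [C → .], [E → ( . A], [E → ( .] }  — 2 reduces
  I2: { [E → * . *] }  — shift
  I3: { [E' → E .] }  — accept
  I4: { [E → c . d] }  — shift
  I5: { [E → c d .] }  — reduce
  I6: { [E → * * .] }  — reduce
  I7: { [E → ( A .] }  — reduce
  I8: { [A → C . (], [C → C . * c] }  — shift
  I9: { [A → C ( .] }  — reduce
  I10: { [C → C * . c] }  — shift
  I11: { [C → C * c .] }  — reduce

No state contains both a complete item and a shift item.

Answer: No shift-reduce conflicts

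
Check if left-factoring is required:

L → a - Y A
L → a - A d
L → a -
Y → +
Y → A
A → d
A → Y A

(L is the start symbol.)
Left-factoring is needed when two productions for the same non-terminal
share a common prefix on the right-hand side.

Productions for L:
  L → a - Y A
  L → a - A d
  L → a -
Productions for Y:
  Y → +
  Y → A
Productions for A:
  A → d
  A → Y A

Found common prefix 'a -' in productions for L

Answer: Yes, L has productions with common prefix 'a -'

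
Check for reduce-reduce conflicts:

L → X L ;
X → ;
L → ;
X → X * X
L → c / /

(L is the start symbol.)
Yes — I1: [L → ; .] vs [X → ; .]

Augment with L' → L and build the canonical LR(0) collection (I0 = CLOSURE({[L' → . L]}), then GOTO on every symbol after a dot until no new states appear). It has 12 states:
  I0: { [L → . ;], [L → . X L ;], [L → . c / /], [L' → . L], [X → . ;], [X → . X * X] }  — shift
  I1: { [L → ; .], [X → ; .] }  — 2 reduces
  I2: { [L' → L .] }  — accept
  I3: { [L → . ;], [L → . X L ;], [L → . c / /], [L → X . L ;], [X → . ;], [X → . X * X], [X → X . * X] }  — shift
  I4: { [L → c . / /] }  — shift
  I5: { [L → c / . /] }  — shift
  I6: { [L → c / / .] }  — reduce
  I7: { [X → . ;], [X → . X * X], [X → X * . X] }  — shift
  I8: { [L → X L . ;] }  — shift
  I9: { [L → X L ; .] }  — reduce
  I10: { [X → ; .] }  — reduce
  I11: { [X → X * X .], [X → X . * X] }  — shift, reduce

I1 contains complete items [L → ; .], [X → ; .] — reduce-reduce conflict.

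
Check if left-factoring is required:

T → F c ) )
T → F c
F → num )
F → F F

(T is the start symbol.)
Yes, T has productions with common prefix 'F c'

Left-factoring is needed when two productions for the same non-terminal
share a common prefix on the right-hand side.

Productions for T:
  T → F c ) )
  T → F c
Productions for F:
  F → num )
  F → F F

Found common prefix 'F c' in productions for T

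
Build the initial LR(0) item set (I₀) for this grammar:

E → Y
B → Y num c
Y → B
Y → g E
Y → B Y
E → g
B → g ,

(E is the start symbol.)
{ [B → . Y num c], [B → . g ,], [E → . Y], [E → . g], [E' → . E], [Y → . B Y], [Y → . B], [Y → . g E] }

First, augment the grammar with E' → E
I₀ = CLOSURE({ [E' → . E] }):
  [E' → . E] has the dot before E: add [E → . Y], [E → . g]
  [E → . Y] has the dot before Y: add [Y → . B], [Y → . g E], [Y → . B Y]
  [Y → . B] has the dot before B: add [B → . Y num c], [B → . g ,]
No further items can be added.

I₀ = { [B → . Y num c], [B → . g ,], [E → . Y], [E → . g], [E' → . E], [Y → . B Y], [Y → . B], [Y → . g E] }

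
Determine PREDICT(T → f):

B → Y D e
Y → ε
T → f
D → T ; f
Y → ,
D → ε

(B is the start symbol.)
{ 'f' }

PREDICT(T → f) = (FIRST(RHS) \ {ε}) ∪ (FOLLOW(T) if ε ∈ FIRST(RHS), i.e. RHS ⇒* ε)
FIRST(f) = { 'f' }
ε ∉ FIRST(f), so FOLLOW(T) is not added.
PREDICT(T → f) = { 'f' }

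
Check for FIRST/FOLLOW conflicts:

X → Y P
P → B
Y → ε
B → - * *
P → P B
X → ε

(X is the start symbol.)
A FIRST/FOLLOW conflict occurs when a non-terminal N has a nullable alternative N → β (β ⇒* ε) and another alternative N → α with FIRST(α) ∩ FOLLOW(N) ≠ ∅: on such a lookahead the parser cannot decide between expanding α and letting N vanish via β.

Nullable non-terminals: X, Y.
FIRST sets used below: FIRST(Y) = { ε }, FIRST(P) = { '-' }

X: nullable alternative(s) X → ε; FOLLOW(X) = { $ }
  X → Y P: FIRST \ {ε} = { '-' } — disjoint from FOLLOW(X)
  X → ε: FIRST \ {ε} = { } — this is the only nullable alternative, skip
Y has a nullable alternative but only one production, so nothing to check.

B, P have no nullable alternative, so no FIRST/FOLLOW check is needed there.

No FIRST/FOLLOW conflicts found.

Answer: No FIRST/FOLLOW conflicts.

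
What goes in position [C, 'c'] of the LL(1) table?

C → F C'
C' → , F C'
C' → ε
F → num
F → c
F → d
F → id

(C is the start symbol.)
C → F C'

To find M[C, 'c'], we find productions for C where 'c' is in the predict set (PREDICT(N → α) = (FIRST(α) \ {ε}) ∪ (FOLLOW(N) if α ⇒* ε)).

Relevant sets:
  FIRST(F) = { 'c', 'd', 'id', 'num' }

C → F C': PREDICT = { 'c', 'd', 'id', 'num' }
  'c' is in predict set, so this production goes in M[C, 'c']

M[C, 'c'] = C → F C'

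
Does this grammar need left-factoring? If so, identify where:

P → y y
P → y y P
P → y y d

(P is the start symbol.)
Yes, P has productions with common prefix 'y y'

Left-factoring is needed when two productions for the same non-terminal
share a common prefix on the right-hand side.

Productions for P:
  P → y y
  P → y y P
  P → y y d

Found common prefix 'y y' in productions for P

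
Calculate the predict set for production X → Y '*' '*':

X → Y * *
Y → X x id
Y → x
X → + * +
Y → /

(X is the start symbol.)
{ '+', '/', 'x' }

PREDICT(X → Y '*' '*') = (FIRST(RHS) \ {ε}) ∪ (FOLLOW(X) if ε ∈ FIRST(RHS), i.e. RHS ⇒* ε)
FIRST(Y) = { '+', '/', 'x' }
FIRST(Y '*' '*') = { '+', '/', 'x' }
ε ∉ FIRST(Y '*' '*'), so FOLLOW(X) is not added.
PREDICT(X → Y '*' '*') = { '+', '/', 'x' }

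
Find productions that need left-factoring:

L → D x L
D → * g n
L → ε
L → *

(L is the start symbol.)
Left-factoring is needed when two productions for the same non-terminal
share a common prefix on the right-hand side.

Productions for L:
  L → D x L
  L → ε
  L → *

No common prefixes found.

Answer: No, left-factoring is not needed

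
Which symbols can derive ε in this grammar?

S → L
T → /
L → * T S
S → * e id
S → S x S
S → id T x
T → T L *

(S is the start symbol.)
There are no ε-productions, so no non-terminal can derive ε.
No non-terminals are nullable.

Answer: None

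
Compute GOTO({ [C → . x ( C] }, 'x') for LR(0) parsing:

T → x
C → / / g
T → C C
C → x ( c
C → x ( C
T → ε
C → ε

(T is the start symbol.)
GOTO(I, 'x') = CLOSURE({ [A → αX.β] : [A → α.Xβ] ∈ I, X = 'x' })

Items with dot before 'x', with the dot advanced:
  [C → . x ( C] → [C → x . ( C]
Closure adds nothing (no advanced item has the dot before a non-terminal).

GOTO = { [C → x . ( C] }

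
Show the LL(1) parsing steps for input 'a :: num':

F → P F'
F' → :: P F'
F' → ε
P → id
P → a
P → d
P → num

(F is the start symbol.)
LL(1) parsing maintains a stack (initially the start symbol over $) and the input. At each step: if the stack top is a terminal, match it against the current input token; if it is a non-terminal N, replace it with the RHS of M[N, lookahead] (the unique production whose predict set contains the lookahead).

Stack is shown with the top on the left.

Stack      Input       Action
-----------------------------
F $        a :: num $  output F → P F'
P F' $     a :: num $  output P → a
a F' $     a :: num $  match 'a'
F' $       :: num $    output F' → :: P F'
:: P F' $  :: num $    match '::'
P F' $     num $       output P → num
num F' $   num $       match 'num'
F' $       $           output F' → ε
$          $           accept

The string is accepted.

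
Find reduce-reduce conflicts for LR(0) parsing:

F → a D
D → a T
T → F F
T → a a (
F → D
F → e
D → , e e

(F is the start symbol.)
Augment with F' → F and build the canonical LR(0) collection (I0 = CLOSURE({[F' → . F]}), then GOTO on every symbol after a dot until no new states appear). It has 15 states:
  I0: { [D → . , e e], [D → . a T], [F → . D], [F → . a D], [F → . e], [F' → . F] }  — shift
  I1: { [D → , . e e] }  — shift
  I2: { [F → D .] }  — reduce
  I3: { [F' → F .] }  — accept
  I4: { [D → . , e e], [D → . a T], [D → a . T], [F → . D], [F → . a D], [F → . e], [F → a . D], [T → . F F], [T → . a a (] }  — shift
  I5: { [F → e .] }  — reduce
  I6: { [F → D .], [F → a D .] }  — 2 reduces
  I7: { [D → . , e e], [D → . a T], [F → . D], [F → . a D], [F → . e], [T → F . F] }  — shift
  I8: { [D → a T .] }  — reduce
  I9: { [D → . , e e], [D → . a T], [D → a . T], [F → . D], [F → . a D], [F → . e], [F → a . D], [T → . F F], [T → . a a (], [T → a . a (] }  — shift
  I10: { [D → . , e e], [D → . a T], [D → a . T], [F → . D], [F → . a D], [F → . e], [F → a . D], [T → . F F], [T → . a a (], [T → a . a (], [T → a a . (] }  — shift
  I11: { [T → a a ( .] }  — reduce
  I12: { [T → F F .] }  — reduce
  I13: { [D → , e . e] }  — shift
  I14: { [D → , e e .] }  — reduce

I6 contains complete items [F → D .], [F → a D .] — reduce-reduce conflict.

Answer: Yes — I6: [F → D .] vs [F → a D .]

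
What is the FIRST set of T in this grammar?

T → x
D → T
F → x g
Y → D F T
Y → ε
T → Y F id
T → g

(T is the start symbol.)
FIRST sets of the other non-terminals involved (by the same procedure, iterated to a fixed point):
  FIRST(Y) = { 'g', 'x', ε }
  FIRST(F) = { 'x' }

From T → x:
  - x is a terminal: add 'x' and stop
From T → Y F id:
  - Y is a non-terminal: add FIRST(Y) \ {ε} = { 'g', 'x' }
    Y is nullable, so continue to the next symbol
  - F is a non-terminal: add FIRST(F) \ {ε} = { 'x' }
    F is not nullable, so stop
From T → g:
  - g is a terminal: add 'g' and stop

Collecting: FIRST(T) = { 'g', 'x' }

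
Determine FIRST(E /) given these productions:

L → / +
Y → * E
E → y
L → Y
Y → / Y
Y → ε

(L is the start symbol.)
FIRST sets of the non-terminals involved (from the grammar, by fixed-point iteration):
  FIRST(E) = { 'y' }

To compute FIRST(E /), process the symbols left to right:
Symbol E is a non-terminal. Add FIRST(E) \ {ε} = { 'y' }
E is not nullable (ε ∉ FIRST(E)), so stop here.
FIRST(E /) = { 'y' }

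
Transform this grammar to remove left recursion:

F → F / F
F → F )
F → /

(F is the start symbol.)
F is directly left-recursive. The standard transformation for
  A → A α₁ | ... | A α_m | β₁ | ... | β_n
is
  A  → β₁ A' | ... | β_n A'
  A' → α₁ A' | ... | α_m A' | ε

F → / becomes F → / F'
F → F / F becomes F' → / F F'
F → F ) becomes F' → ) F'
Add F' → ε

Resulting grammar:
F → / F'
F' → / F F'
F' → ) F'
F' → ε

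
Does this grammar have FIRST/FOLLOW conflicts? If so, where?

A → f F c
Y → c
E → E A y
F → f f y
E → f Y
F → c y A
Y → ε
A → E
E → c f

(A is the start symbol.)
A FIRST/FOLLOW conflict occurs when a non-terminal N has a nullable alternative N → β (β ⇒* ε) and another alternative N → α with FIRST(α) ∩ FOLLOW(N) ≠ ∅: on such a lookahead the parser cannot decide between expanding α and letting N vanish via β.

Nullable non-terminals: Y.

Y: nullable alternative(s) Y → ε; FOLLOW(Y) = { $, 'c', 'f', 'y' }
  Y → c: FIRST \ {ε} = { 'c' } — overlaps FOLLOW(Y) on { 'c' }: CONFLICT
  Y → ε: FIRST \ {ε} = { } — this is the only nullable alternative, skip

A, E, F have no nullable alternative, so no FIRST/FOLLOW check is needed there.

So the grammar has 1 FIRST/FOLLOW conflict (marked CONFLICT above).

Answer: Yes. Y → c with FOLLOW(Y) on { 'c' }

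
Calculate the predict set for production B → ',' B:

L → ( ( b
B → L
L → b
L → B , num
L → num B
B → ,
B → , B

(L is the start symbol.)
{ ',' }

PREDICT(B → ',' B) = (FIRST(RHS) \ {ε}) ∪ (FOLLOW(B) if ε ∈ FIRST(RHS), i.e. RHS ⇒* ε)
FIRST(',' B) = { ',' }
ε ∉ FIRST(',' B), so FOLLOW(B) is not added.
PREDICT(B → ',' B) = { ',' }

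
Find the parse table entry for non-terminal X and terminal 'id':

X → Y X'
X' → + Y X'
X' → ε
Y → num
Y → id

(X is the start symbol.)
To find M[X, 'id'], we find productions for X where 'id' is in the predict set (PREDICT(N → α) = (FIRST(α) \ {ε}) ∪ (FOLLOW(N) if α ⇒* ε)).

Relevant sets:
  FIRST(Y) = { 'id', 'num' }

X → Y X': PREDICT = { 'id', 'num' }
  'id' is in predict set, so this production goes in M[X, 'id']

M[X, 'id'] = X → Y X'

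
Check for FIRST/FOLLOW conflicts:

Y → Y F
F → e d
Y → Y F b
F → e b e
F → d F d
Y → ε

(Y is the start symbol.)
Yes. Y → Y F with FOLLOW(Y) on { 'd', 'e' }; Y → Y F b with FOLLOW(Y) on { 'd', 'e' }

Nullable non-terminals: Y.
FIRST sets used below: FIRST(Y) = { 'd', 'e', ε }, FIRST(F) = { 'd', 'e' }

Y: nullable alternative(s) Y → ε; FOLLOW(Y) = { $, 'd', 'e' }
  Y → Y F: FIRST \ {ε} = { 'd', 'e' } — overlaps FOLLOW(Y) on { 'd', 'e' }: CONFLICT
  Y → Y F b: FIRST \ {ε} = { 'd', 'e' } — overlaps FOLLOW(Y) on { 'd', 'e' }: CONFLICT
  Y → ε: FIRST \ {ε} = { } — this is the only nullable alternative, skip

F has no nullable alternative, so no FIRST/FOLLOW check is needed there.

So the grammar has 2 FIRST/FOLLOW conflicts (marked CONFLICT above).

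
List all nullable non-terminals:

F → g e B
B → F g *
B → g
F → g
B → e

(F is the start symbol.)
None

A non-terminal is nullable if it can derive ε (the empty string): either it has an ε-production, or it has a production whose right-hand side consists entirely of nullable non-terminals.

There are no ε-productions, so no non-terminal can derive ε.
No non-terminals are nullable.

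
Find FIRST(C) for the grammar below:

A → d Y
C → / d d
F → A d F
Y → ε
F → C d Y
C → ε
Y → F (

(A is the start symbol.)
{ '/', ε }

To compute FIRST(C), examine every production with C on the left-hand side, reading each right-hand side left to right until a non-nullable symbol is reached.

From C → / d d:
  - '/' is a terminal: add '/' and stop
From C → ε:
  - ε-production, so ε ∈ FIRST(C)

Collecting: FIRST(C) = { '/', ε }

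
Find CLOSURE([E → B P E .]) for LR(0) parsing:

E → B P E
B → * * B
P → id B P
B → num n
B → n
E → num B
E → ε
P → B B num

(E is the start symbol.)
{ [E → B P E .] }

Start with: [E → B P E .]
The dot is at the end, so nothing is added.

CLOSURE = { [E → B P E .] }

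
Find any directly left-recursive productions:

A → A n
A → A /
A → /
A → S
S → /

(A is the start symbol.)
Yes, A is left-recursive

Direct left recursion occurs when N → N α for some non-terminal N (the right-hand side begins with the left-hand side itself).

A → A n: LEFT RECURSIVE (starts with A)
A → A /: LEFT RECURSIVE (starts with A)
A → /: starts with '/'
A → S: starts with S
S → /: starts with '/'

The grammar has direct left recursion on: A.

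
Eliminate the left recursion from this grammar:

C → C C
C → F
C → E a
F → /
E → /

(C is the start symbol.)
C → F C'
C → E a C'
C' → C C'
C' → ε
F → /
E → /

C is directly left-recursive. The standard transformation for
  A → A α₁ | ... | A α_m | β₁ | ... | β_n
is
  A  → β₁ A' | ... | β_n A'
  A' → α₁ A' | ... | α_m A' | ε

C → F becomes C → F C'
C → E a becomes C → E a C'
C → C C becomes C' → C C'
Add C' → ε

Productions for other non-terminals are unchanged:
  F → /
  E → /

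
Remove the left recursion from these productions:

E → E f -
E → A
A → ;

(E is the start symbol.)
E is directly left-recursive. The standard transformation for
  A → A α₁ | ... | A α_m | β₁ | ... | β_n
is
  A  → β₁ A' | ... | β_n A'
  A' → α₁ A' | ... | α_m A' | ε

E → A becomes E → A E'
E → E f - becomes E' → f - E'
Add E' → ε

Productions for other non-terminals are unchanged:
  A → ;

Resulting grammar:
E → A E'
E' → f - E'
E' → ε
A → ;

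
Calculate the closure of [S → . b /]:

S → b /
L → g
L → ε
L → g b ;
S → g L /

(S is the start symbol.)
Start with: [S → . b /]
The dot precedes the terminal b, so nothing is added.

CLOSURE = { [S → . b /] }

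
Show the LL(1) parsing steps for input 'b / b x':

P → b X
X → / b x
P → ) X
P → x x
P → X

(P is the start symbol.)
LL(1) parsing maintains a stack (initially the start symbol over $) and the input. At each step: if the stack top is a terminal, match it against the current input token; if it is a non-terminal N, replace it with the RHS of M[N, lookahead] (the unique production whose predict set contains the lookahead).

Stack is shown with the top on the left.

Stack    Input      Action
--------------------------
P $      b / b x $  output P → b X
b X $    b / b x $  match 'b'
X $      / b x $    output X → / b x
/ b x $  / b x $    match '/'
b x $    b x $      match 'b'
x $      x $        match 'x'
$        $          accept

The string is accepted.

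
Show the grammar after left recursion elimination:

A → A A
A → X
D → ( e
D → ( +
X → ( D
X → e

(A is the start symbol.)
A is directly left-recursive. The standard transformation for
  A → A α₁ | ... | A α_m | β₁ | ... | β_n
is
  A  → β₁ A' | ... | β_n A'
  A' → α₁ A' | ... | α_m A' | ε

A → X becomes A → X A'
A → A A becomes A' → A A'
Add A' → ε

Productions for other non-terminals are unchanged:
  D → ( e
  D → ( +
  X → ( D
  X → e

Resulting grammar:
A → X A'
A' → A A'
A' → ε
D → ( e
D → ( +
X → ( D
X → e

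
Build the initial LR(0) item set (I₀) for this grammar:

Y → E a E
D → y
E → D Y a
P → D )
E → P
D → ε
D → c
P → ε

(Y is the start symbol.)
{ [D → . c], [D → . y], [D → .], [E → . D Y a], [E → . P], [P → . D )], [P → .], [Y → . E a E], [Y' → . Y] }

First, augment the grammar with Y' → Y
I₀ = CLOSURE({ [Y' → . Y] }):
  [Y' → . Y] has the dot before Y: add [Y → . E a E]
  [Y → . E a E] has the dot before E: add [E → . D Y a], [E → . P]
  [E → . D Y a] has the dot before D: add [D → . y], [D → .], [D → . c]
  [E → . P] has the dot before P: add [P → . D )], [P → .]
No further items can be added.

I₀ = { [D → . c], [D → . y], [D → .], [E → . D Y a], [E → . P], [P → . D )], [P → .], [Y → . E a E], [Y' → . Y] }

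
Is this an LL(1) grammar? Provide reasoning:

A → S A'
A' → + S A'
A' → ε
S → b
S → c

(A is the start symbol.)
A grammar is LL(1) if for each non-terminal N with multiple productions, the predict sets of those productions are pairwise disjoint, where PREDICT(N → α) = (FIRST(α) \ {ε}) ∪ (FOLLOW(N) if α ⇒* ε).

Relevant sets:
  FOLLOW(A') = { $ }

For A':
  PREDICT(A' → '+' S A') = { '+' }
  PREDICT(A' → ε) = { $ }
For S:
  PREDICT(S → b) = { 'b' }
  PREDICT(S → c) = { 'c' }
A has a single production, so nothing to check there.

All predict sets are disjoint. The grammar IS LL(1).

Answer: Yes, the grammar is LL(1).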